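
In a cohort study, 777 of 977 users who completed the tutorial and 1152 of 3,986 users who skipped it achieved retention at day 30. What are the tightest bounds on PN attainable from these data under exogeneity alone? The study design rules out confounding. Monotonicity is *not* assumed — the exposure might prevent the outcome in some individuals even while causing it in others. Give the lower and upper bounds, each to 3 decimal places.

0.637 ≤ PN ≤ 0.894

p₁ = P(outcome | exposed) = 777/977 = 0.79529
p₀ = P(outcome | unexposed) = 1152/3986 = 0.28901
Under exogeneity alone the bounds on PN are max{0,(p₁−p₀)/p₁} ≤ PN ≤ min{1,(1−p₀)/p₁}.
  lower = (p₁ − p₀)/p₁ = 0.50628 / 0.79529 ≈ 0.6366
  upper = min{1, (1 − p₀)/p₁} = 0.71099 / 0.79529 ≈ 0.8940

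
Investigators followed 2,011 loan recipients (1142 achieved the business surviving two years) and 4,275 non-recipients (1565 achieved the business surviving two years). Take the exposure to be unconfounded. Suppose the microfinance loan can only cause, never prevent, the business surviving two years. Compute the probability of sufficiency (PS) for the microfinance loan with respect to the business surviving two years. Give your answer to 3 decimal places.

p₁ = P(outcome | exposed) = 1142/2011 = 0.56788
p₀ = P(outcome | unexposed) = 1565/4275 = 0.36608
Under exogeneity and monotonicity, PS = (p₁ − p₀) / (1 − p₀).
PS = (0.56788 − 0.36608) / (1 − 0.36608) = 0.20179 / 0.63392 ≈ 0.3183

PS ≈ 0.318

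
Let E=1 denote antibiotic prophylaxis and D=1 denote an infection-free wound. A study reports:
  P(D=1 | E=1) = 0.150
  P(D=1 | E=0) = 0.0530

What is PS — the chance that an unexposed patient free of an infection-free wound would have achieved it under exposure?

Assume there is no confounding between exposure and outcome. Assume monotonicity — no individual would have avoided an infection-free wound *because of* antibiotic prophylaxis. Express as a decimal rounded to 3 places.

Let p₁ = 0.15, p₀ = 0.053.
Under exogeneity and monotonicity, PS = (p₁ − p₀) / (1 − p₀).
PS = (0.15 − 0.053) / (1 − 0.053) = 0.097 / 0.947 ≈ 0.1024

PS ≈ 0.102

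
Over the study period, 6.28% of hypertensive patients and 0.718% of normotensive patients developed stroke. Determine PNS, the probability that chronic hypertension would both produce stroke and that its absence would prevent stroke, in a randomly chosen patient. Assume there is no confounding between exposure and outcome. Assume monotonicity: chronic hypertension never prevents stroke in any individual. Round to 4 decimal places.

PNS ≈ 0.0556

p₁ = 0.0628, p₀ = 0.00718.
Under exogeneity and monotonicity, PNS = p₁ − p₀.
PNS = 0.0628 − 0.00718 = 0.05562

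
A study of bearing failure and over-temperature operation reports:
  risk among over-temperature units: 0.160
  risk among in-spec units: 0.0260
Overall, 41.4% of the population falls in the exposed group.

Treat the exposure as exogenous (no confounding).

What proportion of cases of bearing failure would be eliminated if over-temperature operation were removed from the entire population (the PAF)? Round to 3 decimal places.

Let p₁ = 0.16, p₀ = 0.026.
Overall risk P(Y=1) = π·p₁ + (1−π)·p₀ = 0.414×0.16 + 0.586×0.026 = 0.081476.
Under exogeneity, PAF = [P(Y=1) − p₀] / P(Y=1).
PAF = (0.081476 − 0.026) / 0.081476 ≈ 0.6809

PAF ≈ 0.681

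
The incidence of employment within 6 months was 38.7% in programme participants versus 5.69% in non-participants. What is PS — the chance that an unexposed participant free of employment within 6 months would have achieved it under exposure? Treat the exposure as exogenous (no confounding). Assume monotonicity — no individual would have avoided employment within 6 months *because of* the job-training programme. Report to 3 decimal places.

p₁ = 0.387, p₀ = 0.0569.
Under exogeneity and monotonicity, PS = (p₁ − p₀) / (1 − p₀).
PS = (0.387 − 0.0569) / (1 − 0.0569) = 0.3301 / 0.9431 ≈ 0.3500

PS ≈ 0.350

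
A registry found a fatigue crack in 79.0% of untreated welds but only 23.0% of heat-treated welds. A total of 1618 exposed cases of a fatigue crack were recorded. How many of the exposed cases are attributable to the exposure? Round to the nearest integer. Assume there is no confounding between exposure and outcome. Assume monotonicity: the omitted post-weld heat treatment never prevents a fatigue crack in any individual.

about 1147 cases

p₁ = 0.79, p₀ = 0.23.
PN = (p₁ − p₀)/p₁ = (0.79 − 0.23) / 0.79 ≈ 0.70886.
Attributable cases ≈ PN × (exposed cases) = 0.70886 × 1618 ≈ 1146.94.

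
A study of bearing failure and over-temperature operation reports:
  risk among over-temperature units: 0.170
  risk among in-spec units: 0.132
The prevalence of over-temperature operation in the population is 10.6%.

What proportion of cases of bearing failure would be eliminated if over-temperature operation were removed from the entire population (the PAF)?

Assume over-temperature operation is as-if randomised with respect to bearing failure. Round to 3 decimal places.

Let p₁ = 0.17, p₀ = 0.132.
Overall risk P(Y=1) = π·p₁ + (1−π)·p₀ = 0.106×0.17 + 0.894×0.132 = 0.13603.
Under exogeneity, PAF = [P(Y=1) − p₀] / P(Y=1).
PAF = (0.13603 − 0.132) / 0.13603 ≈ 0.0296

PAF ≈ 0.030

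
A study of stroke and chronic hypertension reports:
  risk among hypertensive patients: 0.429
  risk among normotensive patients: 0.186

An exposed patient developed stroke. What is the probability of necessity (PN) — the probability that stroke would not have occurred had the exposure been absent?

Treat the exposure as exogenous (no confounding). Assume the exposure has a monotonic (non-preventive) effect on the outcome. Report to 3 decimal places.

Let p₁ = 0.429, p₀ = 0.186.
Under exogeneity and monotonicity, PN = (p₁ − p₀) / p₁.
PN = (0.429 − 0.186) / 0.429 = 0.243 / 0.429 ≈ 0.5664

PN ≈ 0.566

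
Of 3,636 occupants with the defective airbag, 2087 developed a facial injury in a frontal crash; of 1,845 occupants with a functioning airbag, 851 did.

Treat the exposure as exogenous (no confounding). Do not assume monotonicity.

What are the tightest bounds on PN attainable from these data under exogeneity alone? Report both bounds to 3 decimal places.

p₁ = P(outcome | exposed) = 2087/3636 = 0.57398
p₀ = P(outcome | unexposed) = 851/1845 = 0.46125
Under exogeneity alone the bounds on PN are max{0,(p₁−p₀)/p₁} ≤ PN ≤ min{1,(1−p₀)/p₁}.
  lower = (p₁ − p₀)/p₁ = 0.11274 / 0.57398 ≈ 0.1964
  upper = min{1, (1 − p₀)/p₁} = 0.53875 / 0.57398 ≈ 0.9386

0.196 ≤ PN ≤ 0.939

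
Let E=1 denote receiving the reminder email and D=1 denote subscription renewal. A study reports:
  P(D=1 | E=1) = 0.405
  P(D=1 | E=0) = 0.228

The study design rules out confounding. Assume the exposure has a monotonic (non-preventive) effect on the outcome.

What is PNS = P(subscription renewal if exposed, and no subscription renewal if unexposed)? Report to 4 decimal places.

PNS ≈ 0.1770

Let p₁ = 0.405, p₀ = 0.228.
Under exogeneity and monotonicity, PNS = p₁ − p₀.
PNS = 0.405 − 0.228 = 0.177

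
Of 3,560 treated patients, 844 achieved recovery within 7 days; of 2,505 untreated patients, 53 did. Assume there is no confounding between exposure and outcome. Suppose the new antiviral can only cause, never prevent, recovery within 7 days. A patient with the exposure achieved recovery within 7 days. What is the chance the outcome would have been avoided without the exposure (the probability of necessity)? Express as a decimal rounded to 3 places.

PN ≈ 0.911

p₁ = P(outcome | exposed) = 844/3560 = 0.23708
p₀ = P(outcome | unexposed) = 53/2505 = 0.021158
Under exogeneity and monotonicity, PN = (p₁ − p₀) / p₁.
PN = (0.23708 − 0.021158) / 0.23708 = 0.21592 / 0.23708 ≈ 0.9108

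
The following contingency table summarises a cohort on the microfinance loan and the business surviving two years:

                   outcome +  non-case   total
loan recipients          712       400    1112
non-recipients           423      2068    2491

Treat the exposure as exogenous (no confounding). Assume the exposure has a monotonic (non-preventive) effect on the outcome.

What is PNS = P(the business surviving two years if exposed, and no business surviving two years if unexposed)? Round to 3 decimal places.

p₁ = P(outcome | exposed) = 712/1112 = 0.64029
p₀ = P(outcome | unexposed) = 423/2491 = 0.16981
Under exogeneity and monotonicity, PNS = p₁ − p₀.
PNS = 0.64029 − 0.16981 = 0.47048

PNS ≈ 0.470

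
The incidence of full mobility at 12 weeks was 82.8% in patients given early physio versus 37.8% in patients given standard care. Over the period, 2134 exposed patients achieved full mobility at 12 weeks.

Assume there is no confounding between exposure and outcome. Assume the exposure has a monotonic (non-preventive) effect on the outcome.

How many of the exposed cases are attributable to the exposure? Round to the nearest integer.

p₁ = 0.828, p₀ = 0.378.
PN = (p₁ − p₀)/p₁ = (0.828 − 0.378) / 0.828 ≈ 0.54348.
Attributable cases ≈ PN × (exposed cases) = 0.54348 × 2134 ≈ 1159.78.

about 1160 cases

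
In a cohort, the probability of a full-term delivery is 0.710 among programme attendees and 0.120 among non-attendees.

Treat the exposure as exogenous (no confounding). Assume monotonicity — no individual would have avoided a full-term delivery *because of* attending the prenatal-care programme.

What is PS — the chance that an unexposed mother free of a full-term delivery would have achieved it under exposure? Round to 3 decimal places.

PS ≈ 0.670

Let p₁ = 0.71, p₀ = 0.12.
Under exogeneity and monotonicity, PS = (p₁ − p₀) / (1 − p₀).
PS = (0.71 − 0.12) / (1 − 0.12) = 0.59 / 0.88 ≈ 0.6705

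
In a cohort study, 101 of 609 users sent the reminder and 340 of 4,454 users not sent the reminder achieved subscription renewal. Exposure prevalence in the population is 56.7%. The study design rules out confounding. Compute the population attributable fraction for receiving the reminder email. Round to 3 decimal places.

PAF ≈ 0.399

p₁ = P(outcome | exposed) = 101/609 = 0.16585
p₀ = P(outcome | unexposed) = 340/4454 = 0.076336
Overall risk P(Y=1) = π·p₁ + (1−π)·p₀ = 0.567×0.16585 + 0.433×0.076336 = 0.12709.
Under exogeneity, PAF = [P(Y=1) − p₀] / P(Y=1).
PAF = (0.12709 − 0.076336) / 0.12709 ≈ 0.3993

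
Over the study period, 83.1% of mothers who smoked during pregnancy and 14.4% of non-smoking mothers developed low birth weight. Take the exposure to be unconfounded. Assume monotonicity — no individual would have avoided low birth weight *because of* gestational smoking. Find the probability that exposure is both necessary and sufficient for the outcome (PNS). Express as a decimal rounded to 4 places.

PNS ≈ 0.6870

p₁ = 0.831, p₀ = 0.144.
Under exogeneity and monotonicity, PNS = p₁ − p₀.
PNS = 0.831 − 0.144 = 0.687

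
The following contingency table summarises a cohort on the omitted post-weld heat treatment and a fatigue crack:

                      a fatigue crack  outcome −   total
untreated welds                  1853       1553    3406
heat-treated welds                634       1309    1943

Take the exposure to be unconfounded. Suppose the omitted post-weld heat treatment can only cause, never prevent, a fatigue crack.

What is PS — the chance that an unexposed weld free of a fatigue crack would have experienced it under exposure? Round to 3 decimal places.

p₁ = P(outcome | exposed) = 1853/3406 = 0.54404
p₀ = P(outcome | unexposed) = 634/1943 = 0.3263
Under exogeneity and monotonicity, PS = (p₁ − p₀)/(1 − p₀).
PS = (0.54404 − 0.3263) / 0.6737 ≈ 0.3232

PS ≈ 0.323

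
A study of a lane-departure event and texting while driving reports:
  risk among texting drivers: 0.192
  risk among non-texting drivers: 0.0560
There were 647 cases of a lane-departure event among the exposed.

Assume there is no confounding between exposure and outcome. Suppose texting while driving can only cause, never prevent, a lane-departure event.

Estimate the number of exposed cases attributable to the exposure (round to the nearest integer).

Let p₁ = 0.192, p₀ = 0.056.
PN = (p₁ − p₀)/p₁ = (0.192 − 0.056) / 0.192 ≈ 0.70833.
Attributable cases ≈ PN × (exposed cases) = 0.70833 × 647 ≈ 458.29.

about 458 cases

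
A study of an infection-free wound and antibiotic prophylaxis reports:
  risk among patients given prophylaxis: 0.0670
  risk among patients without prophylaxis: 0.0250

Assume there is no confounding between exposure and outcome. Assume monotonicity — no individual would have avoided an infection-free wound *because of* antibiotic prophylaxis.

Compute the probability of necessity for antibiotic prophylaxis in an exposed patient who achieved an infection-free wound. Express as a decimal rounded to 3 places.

PN ≈ 0.627

Let p₁ = 0.067, p₀ = 0.025.
Under exogeneity and monotonicity, PN = (p₁ − p₀) / p₁.
PN = (0.067 − 0.025) / 0.067 = 0.042 / 0.067 ≈ 0.6269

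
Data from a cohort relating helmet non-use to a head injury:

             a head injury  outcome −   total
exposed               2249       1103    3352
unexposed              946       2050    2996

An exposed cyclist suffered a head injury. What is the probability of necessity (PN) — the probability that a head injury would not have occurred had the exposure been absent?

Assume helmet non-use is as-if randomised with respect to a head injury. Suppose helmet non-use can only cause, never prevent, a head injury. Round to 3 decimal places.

p₁ = P(outcome | exposed) = 2249/3352 = 0.67094
p₀ = P(outcome | unexposed) = 946/2996 = 0.31575
Under exogeneity and monotonicity, PN = (p₁ − p₀) / p₁.
PN = (0.67094 − 0.31575) / 0.67094 = 0.35519 / 0.67094 ≈ 0.5294

PN ≈ 0.529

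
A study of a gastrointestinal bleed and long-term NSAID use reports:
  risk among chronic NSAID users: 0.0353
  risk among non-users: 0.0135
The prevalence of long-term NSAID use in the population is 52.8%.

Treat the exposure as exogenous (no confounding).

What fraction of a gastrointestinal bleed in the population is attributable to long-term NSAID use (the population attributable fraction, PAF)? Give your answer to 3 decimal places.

Let p₁ = 0.0353, p₀ = 0.0135.
Overall risk P(Y=1) = π·p₁ + (1−π)·p₀ = 0.528×0.0353 + 0.472×0.0135 = 0.02501.
Under exogeneity, PAF = [P(Y=1) − p₀] / P(Y=1).
PAF = (0.02501 − 0.0135) / 0.02501 ≈ 0.4602

PAF ≈ 0.460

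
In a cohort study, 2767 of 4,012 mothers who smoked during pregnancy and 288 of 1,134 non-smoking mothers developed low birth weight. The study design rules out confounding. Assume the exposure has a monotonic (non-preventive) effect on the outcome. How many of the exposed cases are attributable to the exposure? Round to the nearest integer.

about 1748 cases

p₁ = P(outcome | exposed) = 2767/4012 = 0.68968
p₀ = P(outcome | unexposed) = 288/1134 = 0.25397
PN = (p₁ − p₀)/p₁ = (0.68968 − 0.25397) / 0.68968 ≈ 0.63176.
Attributable cases ≈ PN × (exposed cases) = 0.63176 × 2767 ≈ 1748.08.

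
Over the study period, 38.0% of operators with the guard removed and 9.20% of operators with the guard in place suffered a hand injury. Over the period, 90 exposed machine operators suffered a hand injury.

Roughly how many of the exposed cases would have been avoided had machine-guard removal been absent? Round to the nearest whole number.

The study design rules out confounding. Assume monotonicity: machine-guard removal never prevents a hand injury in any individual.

about 68 cases

p₁ = 0.38, p₀ = 0.092.
PN = (p₁ − p₀)/p₁ = (0.38 − 0.092) / 0.38 ≈ 0.75789.
Attributable cases ≈ PN × (exposed cases) = 0.75789 × 90 ≈ 68.21.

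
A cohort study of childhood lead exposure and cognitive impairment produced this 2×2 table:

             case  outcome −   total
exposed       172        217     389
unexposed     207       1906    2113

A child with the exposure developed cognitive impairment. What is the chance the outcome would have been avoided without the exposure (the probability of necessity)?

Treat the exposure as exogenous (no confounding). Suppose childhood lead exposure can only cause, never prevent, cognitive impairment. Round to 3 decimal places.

PN ≈ 0.778

p₁ = P(outcome | exposed) = 172/389 = 0.44216
p₀ = P(outcome | unexposed) = 207/2113 = 0.097965
Under exogeneity and monotonicity, PN = (p₁ − p₀)/p₁.
PN = (0.44216 − 0.097965) / 0.44216 ≈ 0.7784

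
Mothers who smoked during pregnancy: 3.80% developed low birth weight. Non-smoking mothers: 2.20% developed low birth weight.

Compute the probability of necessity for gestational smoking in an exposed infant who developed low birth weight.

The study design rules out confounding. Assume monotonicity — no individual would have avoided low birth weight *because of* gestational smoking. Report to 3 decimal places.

p₁ = 0.038, p₀ = 0.022.
Under exogeneity and monotonicity, PN = (p₁ − p₀) / p₁.
PN = (0.038 − 0.022) / 0.038 = 0.016 / 0.038 ≈ 0.4211

PN ≈ 0.421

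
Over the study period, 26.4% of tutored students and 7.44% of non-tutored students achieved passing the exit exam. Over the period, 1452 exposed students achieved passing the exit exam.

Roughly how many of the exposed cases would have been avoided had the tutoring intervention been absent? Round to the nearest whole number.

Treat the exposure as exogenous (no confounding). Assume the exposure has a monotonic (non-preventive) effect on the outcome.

about 1043 cases

p₁ = 0.264, p₀ = 0.0744.
PN = (p₁ − p₀)/p₁ = (0.264 − 0.0744) / 0.264 ≈ 0.71818.
Attributable cases ≈ PN × (exposed cases) = 0.71818 × 1452 ≈ 1042.80.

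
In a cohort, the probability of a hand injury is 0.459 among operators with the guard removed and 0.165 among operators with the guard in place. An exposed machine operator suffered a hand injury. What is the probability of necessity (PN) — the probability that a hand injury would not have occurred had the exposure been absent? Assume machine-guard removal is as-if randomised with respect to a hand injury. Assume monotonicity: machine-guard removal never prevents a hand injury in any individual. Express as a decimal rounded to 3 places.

Let p₁ = 0.459, p₀ = 0.165.
Under exogeneity and monotonicity, PN = (p₁ − p₀) / p₁.
PN = (0.459 − 0.165) / 0.459 = 0.294 / 0.459 ≈ 0.6405

PN ≈ 0.641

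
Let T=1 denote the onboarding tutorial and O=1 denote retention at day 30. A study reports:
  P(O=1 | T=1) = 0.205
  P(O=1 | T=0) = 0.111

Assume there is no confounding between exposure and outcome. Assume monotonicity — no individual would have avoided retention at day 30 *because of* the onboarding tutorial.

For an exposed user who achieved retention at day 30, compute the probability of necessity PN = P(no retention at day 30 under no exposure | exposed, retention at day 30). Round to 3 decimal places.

PN ≈ 0.459

Let p₁ = 0.205, p₀ = 0.111.
Under exogeneity and monotonicity, PN = (p₁ − p₀) / p₁.
PN = (0.205 − 0.111) / 0.205 = 0.094 / 0.205 ≈ 0.4585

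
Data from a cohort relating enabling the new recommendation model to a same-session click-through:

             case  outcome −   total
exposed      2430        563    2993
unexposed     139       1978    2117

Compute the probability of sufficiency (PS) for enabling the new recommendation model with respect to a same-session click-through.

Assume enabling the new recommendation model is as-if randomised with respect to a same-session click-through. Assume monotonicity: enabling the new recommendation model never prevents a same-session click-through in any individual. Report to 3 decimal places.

p₁ = P(outcome | exposed) = 2430/2993 = 0.81189
p₀ = P(outcome | unexposed) = 139/2117 = 0.065659
Under exogeneity and monotonicity, PS = (p₁ − p₀)/(1 − p₀).
PS = (0.81189 − 0.065659) / 0.93434 ≈ 0.7987

PS ≈ 0.799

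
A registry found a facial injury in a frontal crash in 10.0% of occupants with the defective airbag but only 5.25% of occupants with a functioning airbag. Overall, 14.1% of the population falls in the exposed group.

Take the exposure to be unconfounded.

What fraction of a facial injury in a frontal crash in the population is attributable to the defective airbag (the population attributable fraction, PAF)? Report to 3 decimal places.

p₁ = 0.1, p₀ = 0.0525.
Overall risk P(Y=1) = π·p₁ + (1−π)·p₀ = 0.141×0.1 + 0.859×0.0525 = 0.059198.
Under exogeneity, PAF = [P(Y=1) − p₀] / P(Y=1).
PAF = (0.059198 − 0.0525) / 0.059198 ≈ 0.1131

PAF ≈ 0.113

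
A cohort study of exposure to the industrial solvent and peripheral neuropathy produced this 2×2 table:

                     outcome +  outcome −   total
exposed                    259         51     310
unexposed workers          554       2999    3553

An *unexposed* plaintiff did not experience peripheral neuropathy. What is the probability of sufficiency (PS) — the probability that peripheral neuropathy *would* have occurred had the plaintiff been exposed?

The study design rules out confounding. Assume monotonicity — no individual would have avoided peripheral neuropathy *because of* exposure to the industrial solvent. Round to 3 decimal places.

p₁ = P(outcome | exposed) = 259/310 = 0.83548
p₀ = P(outcome | unexposed) = 554/3553 = 0.15592
Under exogeneity and monotonicity, PS = (p₁ − p₀)/(1 − p₀).
PS = (0.83548 − 0.15592) / 0.84408 ≈ 0.8051

PS ≈ 0.805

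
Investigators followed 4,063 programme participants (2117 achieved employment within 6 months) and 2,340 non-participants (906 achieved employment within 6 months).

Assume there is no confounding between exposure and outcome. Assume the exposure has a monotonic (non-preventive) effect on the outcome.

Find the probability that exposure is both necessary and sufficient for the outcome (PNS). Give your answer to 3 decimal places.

PNS ≈ 0.134

p₁ = P(outcome | exposed) = 2117/4063 = 0.52104
p₀ = P(outcome | unexposed) = 906/2340 = 0.38718
Under exogeneity and monotonicity, PNS = p₁ − p₀.
PNS = 0.52104 − 0.38718 = 0.13386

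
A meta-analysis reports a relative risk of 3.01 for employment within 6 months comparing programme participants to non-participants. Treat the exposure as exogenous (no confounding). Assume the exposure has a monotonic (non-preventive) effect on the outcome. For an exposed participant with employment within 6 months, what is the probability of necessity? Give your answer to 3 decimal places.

PN ≈ 0.668

Under exogeneity and monotonicity, PN = (RR − 1) / RR = 1 − 1/RR.
PN = (3.01 − 1) / 3.01 = 2.01 / 3.01 ≈ 0.6678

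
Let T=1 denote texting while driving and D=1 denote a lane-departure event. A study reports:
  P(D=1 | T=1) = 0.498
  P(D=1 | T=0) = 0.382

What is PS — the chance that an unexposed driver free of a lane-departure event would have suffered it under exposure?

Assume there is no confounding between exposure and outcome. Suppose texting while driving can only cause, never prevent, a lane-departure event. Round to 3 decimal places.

PS ≈ 0.188

Let p₁ = 0.498, p₀ = 0.382.
Under exogeneity and monotonicity, PS = (p₁ − p₀) / (1 − p₀).
PS = (0.498 − 0.382) / (1 − 0.382) = 0.116 / 0.618 ≈ 0.1877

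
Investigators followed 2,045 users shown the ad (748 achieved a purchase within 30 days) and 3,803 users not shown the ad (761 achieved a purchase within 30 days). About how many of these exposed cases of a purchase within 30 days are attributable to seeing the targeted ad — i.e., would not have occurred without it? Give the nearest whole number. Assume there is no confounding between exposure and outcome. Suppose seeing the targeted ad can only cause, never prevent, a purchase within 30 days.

p₁ = P(outcome | exposed) = 748/2045 = 0.36577
p₀ = P(outcome | unexposed) = 761/3803 = 0.20011
PN = (p₁ − p₀)/p₁ = (0.36577 − 0.20011) / 0.36577 ≈ 0.45292.
Attributable cases ≈ PN × (exposed cases) = 0.45292 × 748 ≈ 338.78.

about 339 cases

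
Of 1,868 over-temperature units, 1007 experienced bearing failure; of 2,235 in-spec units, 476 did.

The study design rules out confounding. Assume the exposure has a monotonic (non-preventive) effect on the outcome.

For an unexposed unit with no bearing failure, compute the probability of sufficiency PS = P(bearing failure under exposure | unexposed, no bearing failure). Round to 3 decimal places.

PS ≈ 0.414

p₁ = P(outcome | exposed) = 1007/1868 = 0.53908
p₀ = P(outcome | unexposed) = 476/2235 = 0.21298
Under exogeneity and monotonicity, PS = (p₁ − p₀) / (1 − p₀).
PS = (0.53908 − 0.21298) / (1 − 0.21298) = 0.3261 / 0.78702 ≈ 0.4144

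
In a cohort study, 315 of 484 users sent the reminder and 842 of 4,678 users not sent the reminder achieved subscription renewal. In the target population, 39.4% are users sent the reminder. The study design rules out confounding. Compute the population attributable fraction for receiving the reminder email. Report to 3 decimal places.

p₁ = P(outcome | exposed) = 315/484 = 0.65083
p₀ = P(outcome | unexposed) = 842/4678 = 0.17999
Overall risk P(Y=1) = π·p₁ + (1−π)·p₀ = 0.394×0.65083 + 0.606×0.17999 = 0.3655.
Under exogeneity, PAF = [P(Y=1) − p₀] / P(Y=1).
PAF = (0.3655 − 0.17999) / 0.3655 ≈ 0.5075

PAF ≈ 0.508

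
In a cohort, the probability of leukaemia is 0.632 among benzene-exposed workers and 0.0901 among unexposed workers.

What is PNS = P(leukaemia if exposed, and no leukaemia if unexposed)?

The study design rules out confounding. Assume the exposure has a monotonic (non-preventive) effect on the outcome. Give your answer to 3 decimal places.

Let p₁ = 0.632, p₀ = 0.0901.
Under exogeneity and monotonicity, PNS = p₁ − p₀.
PNS = 0.632 − 0.0901 = 0.5419

PNS ≈ 0.542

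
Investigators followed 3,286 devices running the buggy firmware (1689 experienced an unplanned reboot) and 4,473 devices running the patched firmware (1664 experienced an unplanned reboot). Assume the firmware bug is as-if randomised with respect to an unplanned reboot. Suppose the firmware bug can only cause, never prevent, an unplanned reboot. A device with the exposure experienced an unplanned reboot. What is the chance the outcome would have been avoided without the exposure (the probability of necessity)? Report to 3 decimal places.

PN ≈ 0.276

p₁ = P(outcome | exposed) = 1689/3286 = 0.514
p₀ = P(outcome | unexposed) = 1664/4473 = 0.37201
Under exogeneity and monotonicity, PN = (p₁ − p₀) / p₁.
PN = (0.514 − 0.37201) / 0.514 = 0.14199 / 0.514 ≈ 0.2762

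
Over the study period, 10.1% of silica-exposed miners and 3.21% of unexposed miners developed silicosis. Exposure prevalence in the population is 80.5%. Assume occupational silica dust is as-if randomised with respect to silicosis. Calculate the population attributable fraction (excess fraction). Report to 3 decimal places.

PAF ≈ 0.633

p₁ = 0.101, p₀ = 0.0321.
Overall risk P(Y=1) = π·p₁ + (1−π)·p₀ = 0.805×0.101 + 0.195×0.0321 = 0.087565.
Under exogeneity, PAF = [P(Y=1) − p₀] / P(Y=1).
PAF = (0.087565 − 0.0321) / 0.087565 ≈ 0.6334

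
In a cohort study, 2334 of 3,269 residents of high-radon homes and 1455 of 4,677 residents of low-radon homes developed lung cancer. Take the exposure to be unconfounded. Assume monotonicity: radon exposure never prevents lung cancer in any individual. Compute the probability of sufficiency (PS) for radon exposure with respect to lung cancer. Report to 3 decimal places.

PS ≈ 0.585

p₁ = P(outcome | exposed) = 2334/3269 = 0.71398
p₀ = P(outcome | unexposed) = 1455/4677 = 0.3111
Under exogeneity and monotonicity, PS = (p₁ − p₀) / (1 − p₀).
PS = (0.71398 − 0.3111) / (1 − 0.3111) = 0.40288 / 0.6889 ≈ 0.5848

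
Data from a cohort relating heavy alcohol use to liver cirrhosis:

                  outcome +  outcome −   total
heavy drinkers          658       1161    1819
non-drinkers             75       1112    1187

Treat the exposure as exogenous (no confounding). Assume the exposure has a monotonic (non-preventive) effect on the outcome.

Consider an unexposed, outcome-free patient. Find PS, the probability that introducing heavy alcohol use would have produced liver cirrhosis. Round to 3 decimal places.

p₁ = P(outcome | exposed) = 658/1819 = 0.36174
p₀ = P(outcome | unexposed) = 75/1187 = 0.063184
Under exogeneity and monotonicity, PS = (p₁ − p₀)/(1 − p₀).
PS = (0.36174 − 0.063184) / 0.93682 ≈ 0.3187

PS ≈ 0.319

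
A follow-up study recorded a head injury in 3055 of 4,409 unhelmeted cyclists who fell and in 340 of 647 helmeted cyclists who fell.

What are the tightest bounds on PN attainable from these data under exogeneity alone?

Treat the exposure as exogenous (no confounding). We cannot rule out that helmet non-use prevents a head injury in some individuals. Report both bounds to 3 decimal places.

p₁ = P(outcome | exposed) = 3055/4409 = 0.6929
p₀ = P(outcome | unexposed) = 340/647 = 0.5255
Under exogeneity alone the bounds on PN are max{0,(p₁−p₀)/p₁} ≤ PN ≤ min{1,(1−p₀)/p₁}.
  lower = (p₁ − p₀)/p₁ = 0.1674 / 0.6929 ≈ 0.2416
  upper = min{1, (1 − p₀)/p₁} = 0.4745 / 0.6929 ≈ 0.6848

0.242 ≤ PN ≤ 0.685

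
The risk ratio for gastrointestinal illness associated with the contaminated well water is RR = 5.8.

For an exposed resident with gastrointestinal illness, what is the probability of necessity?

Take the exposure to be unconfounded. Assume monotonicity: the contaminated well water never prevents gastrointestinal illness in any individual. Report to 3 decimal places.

PN ≈ 0.828

Under exogeneity and monotonicity, PN = (RR − 1) / RR = 1 − 1/RR.
PN = (5.8 − 1) / 5.8 = 4.8 / 5.8 ≈ 0.8276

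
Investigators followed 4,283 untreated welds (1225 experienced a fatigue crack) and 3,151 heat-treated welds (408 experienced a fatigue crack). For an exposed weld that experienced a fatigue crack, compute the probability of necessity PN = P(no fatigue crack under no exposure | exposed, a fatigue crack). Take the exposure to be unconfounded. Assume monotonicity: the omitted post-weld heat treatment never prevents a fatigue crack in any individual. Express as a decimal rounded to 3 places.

PN ≈ 0.547

p₁ = P(outcome | exposed) = 1225/4283 = 0.28601
p₀ = P(outcome | unexposed) = 408/3151 = 0.12948
Under exogeneity and monotonicity, PN = (p₁ − p₀) / p₁.
PN = (0.28601 − 0.12948) / 0.28601 = 0.15653 / 0.28601 ≈ 0.5473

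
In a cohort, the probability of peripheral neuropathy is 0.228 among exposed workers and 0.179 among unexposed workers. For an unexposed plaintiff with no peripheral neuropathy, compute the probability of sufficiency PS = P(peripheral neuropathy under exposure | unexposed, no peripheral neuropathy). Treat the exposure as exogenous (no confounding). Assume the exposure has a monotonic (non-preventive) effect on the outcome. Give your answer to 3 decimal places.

Let p₁ = 0.228, p₀ = 0.179.
Under exogeneity and monotonicity, PS = (p₁ − p₀) / (1 − p₀).
PS = (0.228 − 0.179) / (1 − 0.179) = 0.049 / 0.821 ≈ 0.0597

PS ≈ 0.060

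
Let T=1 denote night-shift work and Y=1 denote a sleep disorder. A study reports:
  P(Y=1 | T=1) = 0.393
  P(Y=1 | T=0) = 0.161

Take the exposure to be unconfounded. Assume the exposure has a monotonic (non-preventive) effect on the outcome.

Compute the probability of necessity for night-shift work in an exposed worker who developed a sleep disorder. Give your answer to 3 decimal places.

PN ≈ 0.590

Let p₁ = 0.393, p₀ = 0.161.
Under exogeneity and monotonicity, PN = (p₁ − p₀) / p₁.
PN = (0.393 − 0.161) / 0.393 = 0.232 / 0.393 ≈ 0.5903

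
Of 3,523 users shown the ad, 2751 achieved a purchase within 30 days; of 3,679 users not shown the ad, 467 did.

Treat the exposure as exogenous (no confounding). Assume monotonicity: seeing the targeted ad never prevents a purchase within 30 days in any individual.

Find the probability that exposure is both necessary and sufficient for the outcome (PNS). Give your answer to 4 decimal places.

PNS ≈ 0.6539

p₁ = P(outcome | exposed) = 2751/3523 = 0.78087
p₀ = P(outcome | unexposed) = 467/3679 = 0.12694
Under exogeneity and monotonicity, PNS = p₁ − p₀.
PNS = 0.78087 − 0.12694 = 0.65393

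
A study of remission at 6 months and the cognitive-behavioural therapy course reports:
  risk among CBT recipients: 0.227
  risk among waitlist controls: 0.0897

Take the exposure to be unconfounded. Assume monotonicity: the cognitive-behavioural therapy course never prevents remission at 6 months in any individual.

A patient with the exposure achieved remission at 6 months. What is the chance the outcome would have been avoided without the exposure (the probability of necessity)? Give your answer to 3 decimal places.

PN ≈ 0.605

Let p₁ = 0.227, p₀ = 0.0897.
Under exogeneity and monotonicity, PN = (p₁ − p₀) / p₁.
PN = (0.227 − 0.0897) / 0.227 = 0.1373 / 0.227 ≈ 0.6048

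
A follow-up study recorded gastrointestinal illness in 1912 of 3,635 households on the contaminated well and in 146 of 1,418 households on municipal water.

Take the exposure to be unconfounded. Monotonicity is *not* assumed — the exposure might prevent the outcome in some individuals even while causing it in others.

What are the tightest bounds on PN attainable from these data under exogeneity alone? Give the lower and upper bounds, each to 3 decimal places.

0.804 ≤ PN ≤ 1.000

p₁ = P(outcome | exposed) = 1912/3635 = 0.526
p₀ = P(outcome | unexposed) = 146/1418 = 0.10296
Under exogeneity alone the bounds on PN are max{0,(p₁−p₀)/p₁} ≤ PN ≤ min{1,(1−p₀)/p₁}.
  lower = (p₁ − p₀)/p₁ = 0.42304 / 0.526 ≈ 0.8043
  upper = min{1, (1 − p₀)/p₁} = 0.89704 / 0.526 ≈ 1.7054 → capped at 1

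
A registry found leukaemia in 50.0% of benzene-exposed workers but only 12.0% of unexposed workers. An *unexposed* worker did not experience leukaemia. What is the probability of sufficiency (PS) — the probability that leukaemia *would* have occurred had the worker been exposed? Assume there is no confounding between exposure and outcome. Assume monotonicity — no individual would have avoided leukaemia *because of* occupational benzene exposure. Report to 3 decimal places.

p₁ = 0.5, p₀ = 0.12.
Under exogeneity and monotonicity, PS = (p₁ − p₀) / (1 − p₀).
PS = (0.5 − 0.12) / (1 − 0.12) = 0.38 / 0.88 ≈ 0.4318

PS ≈ 0.432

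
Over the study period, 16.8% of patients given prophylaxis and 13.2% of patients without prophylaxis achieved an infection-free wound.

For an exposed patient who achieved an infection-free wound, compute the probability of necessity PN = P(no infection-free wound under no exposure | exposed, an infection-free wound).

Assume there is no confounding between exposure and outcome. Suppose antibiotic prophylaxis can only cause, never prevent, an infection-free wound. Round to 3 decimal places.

PN ≈ 0.214

p₁ = 0.168, p₀ = 0.132.
Under exogeneity and monotonicity, PN = (p₁ − p₀) / p₁.
PN = (0.168 − 0.132) / 0.168 = 0.036 / 0.168 ≈ 0.2143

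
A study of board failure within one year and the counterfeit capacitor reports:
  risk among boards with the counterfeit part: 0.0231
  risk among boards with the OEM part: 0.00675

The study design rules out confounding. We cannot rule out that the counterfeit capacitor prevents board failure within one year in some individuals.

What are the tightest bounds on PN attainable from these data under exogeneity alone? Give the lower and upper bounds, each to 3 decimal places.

0.708 ≤ PN ≤ 1.000

Let p₁ = 0.0231, p₀ = 0.00675.
Under exogeneity alone the bounds on PN are max{0,(p₁−p₀)/p₁} ≤ PN ≤ min{1,(1−p₀)/p₁}.
  lower = (p₁ − p₀)/p₁ = 0.01635 / 0.0231 ≈ 0.7078
  upper = min{1, (1 − p₀)/p₁} = 0.99325 / 0.0231 ≈ 42.9978 → capped at 1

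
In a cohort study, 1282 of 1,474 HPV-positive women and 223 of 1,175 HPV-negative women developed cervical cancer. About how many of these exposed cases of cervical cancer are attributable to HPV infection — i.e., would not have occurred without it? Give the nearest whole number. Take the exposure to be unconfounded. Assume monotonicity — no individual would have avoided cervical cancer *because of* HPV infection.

p₁ = P(outcome | exposed) = 1282/1474 = 0.86974
p₀ = P(outcome | unexposed) = 223/1175 = 0.18979
PN = (p₁ − p₀)/p₁ = (0.86974 − 0.18979) / 0.86974 ≈ 0.78179.
Attributable cases ≈ PN × (exposed cases) = 0.78179 × 1282 ≈ 1002.25.

about 1002 cases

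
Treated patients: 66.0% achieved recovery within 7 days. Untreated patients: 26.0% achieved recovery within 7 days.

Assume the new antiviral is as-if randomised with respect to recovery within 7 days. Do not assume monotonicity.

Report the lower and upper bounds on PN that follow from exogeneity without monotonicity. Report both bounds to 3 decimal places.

p₁ = 0.66, p₀ = 0.26.
Under exogeneity alone the bounds on PN are max{0,(p₁−p₀)/p₁} ≤ PN ≤ min{1,(1−p₀)/p₁}.
  lower = (p₁ − p₀)/p₁ = 0.4 / 0.66 ≈ 0.6061
  upper = min{1, (1 − p₀)/p₁} = 0.74 / 0.66 ≈ 1.1212 → capped at 1

0.606 ≤ PN ≤ 1.000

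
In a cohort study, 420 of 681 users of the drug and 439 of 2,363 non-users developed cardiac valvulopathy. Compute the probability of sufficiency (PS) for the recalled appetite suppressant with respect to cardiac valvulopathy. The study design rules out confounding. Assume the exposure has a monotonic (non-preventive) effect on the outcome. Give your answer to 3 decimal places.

p₁ = P(outcome | exposed) = 420/681 = 0.61674
p₀ = P(outcome | unexposed) = 439/2363 = 0.18578
Under exogeneity and monotonicity, PS = (p₁ − p₀) / (1 − p₀).
PS = (0.61674 − 0.18578) / (1 − 0.18578) = 0.43096 / 0.81422 ≈ 0.5293

PS ≈ 0.529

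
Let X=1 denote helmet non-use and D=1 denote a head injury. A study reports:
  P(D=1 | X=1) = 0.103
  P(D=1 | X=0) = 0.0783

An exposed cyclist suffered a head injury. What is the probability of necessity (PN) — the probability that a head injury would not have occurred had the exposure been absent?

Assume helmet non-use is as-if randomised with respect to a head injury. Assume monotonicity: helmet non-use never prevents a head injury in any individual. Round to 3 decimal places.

PN ≈ 0.240

Let p₁ = 0.103, p₀ = 0.0783.
Under exogeneity and monotonicity, PN = (p₁ − p₀) / p₁.
PN = (0.103 − 0.0783) / 0.103 = 0.0247 / 0.103 ≈ 0.2398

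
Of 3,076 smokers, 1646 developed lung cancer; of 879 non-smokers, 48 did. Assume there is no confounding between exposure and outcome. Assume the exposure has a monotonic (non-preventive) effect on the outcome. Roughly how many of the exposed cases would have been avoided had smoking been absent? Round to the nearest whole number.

about 1478 cases

p₁ = P(outcome | exposed) = 1646/3076 = 0.53511
p₀ = P(outcome | unexposed) = 48/879 = 0.054608
PN = (p₁ − p₀)/p₁ = (0.53511 − 0.054608) / 0.53511 ≈ 0.89795.
Attributable cases ≈ PN × (exposed cases) = 0.89795 × 1646 ≈ 1478.03.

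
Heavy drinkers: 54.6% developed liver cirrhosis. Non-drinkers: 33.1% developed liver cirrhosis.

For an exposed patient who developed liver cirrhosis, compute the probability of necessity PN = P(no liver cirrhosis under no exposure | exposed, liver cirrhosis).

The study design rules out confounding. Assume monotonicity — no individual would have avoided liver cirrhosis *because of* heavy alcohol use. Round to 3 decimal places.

PN ≈ 0.394

p₁ = 0.546, p₀ = 0.331.
Under exogeneity and monotonicity, PN = (p₁ − p₀) / p₁.
PN = (0.546 − 0.331) / 0.546 = 0.215 / 0.546 ≈ 0.3938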